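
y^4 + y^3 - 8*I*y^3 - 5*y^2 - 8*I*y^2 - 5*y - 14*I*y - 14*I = (y + 1)*(y - 7*I)*(y - 2*I)*(y + I)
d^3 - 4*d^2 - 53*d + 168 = (d - 8)*(d - 3)*(d + 7)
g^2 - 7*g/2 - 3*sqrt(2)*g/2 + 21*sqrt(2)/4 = (g - 7/2)*(g - 3*sqrt(2)/2)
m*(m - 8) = m^2 - 8*m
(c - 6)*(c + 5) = c^2 - c - 30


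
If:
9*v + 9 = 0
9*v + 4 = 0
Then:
No Solution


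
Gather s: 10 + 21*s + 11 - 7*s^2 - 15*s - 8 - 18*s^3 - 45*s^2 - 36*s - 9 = -18*s^3 - 52*s^2 - 30*s + 4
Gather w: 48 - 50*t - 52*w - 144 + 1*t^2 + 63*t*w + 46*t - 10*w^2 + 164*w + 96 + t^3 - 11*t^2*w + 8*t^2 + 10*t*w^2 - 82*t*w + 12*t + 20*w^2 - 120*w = t^3 + 9*t^2 + 8*t + w^2*(10*t + 10) + w*(-11*t^2 - 19*t - 8)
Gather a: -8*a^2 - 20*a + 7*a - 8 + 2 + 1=-8*a^2 - 13*a - 5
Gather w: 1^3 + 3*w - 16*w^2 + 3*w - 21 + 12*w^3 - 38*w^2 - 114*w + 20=12*w^3 - 54*w^2 - 108*w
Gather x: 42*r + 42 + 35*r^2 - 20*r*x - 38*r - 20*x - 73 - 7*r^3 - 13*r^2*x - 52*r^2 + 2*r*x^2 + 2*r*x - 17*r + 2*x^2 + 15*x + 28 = -7*r^3 - 17*r^2 - 13*r + x^2*(2*r + 2) + x*(-13*r^2 - 18*r - 5) - 3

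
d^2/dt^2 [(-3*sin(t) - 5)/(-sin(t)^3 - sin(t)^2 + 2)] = (-12*sin(t)^7 - 54*sin(t)^6 - 40*sin(t)^5 - 20*sin(t)^4 - 40*sin(t)^3 + 62*sin(t)^2 + 84*sin(t) + 20)/(sin(t)^3 + sin(t)^2 - 2)^3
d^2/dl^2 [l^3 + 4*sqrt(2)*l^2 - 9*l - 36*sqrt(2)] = 6*l + 8*sqrt(2)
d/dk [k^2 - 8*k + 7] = 2*k - 8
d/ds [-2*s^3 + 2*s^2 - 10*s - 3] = -6*s^2 + 4*s - 10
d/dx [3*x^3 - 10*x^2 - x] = 9*x^2 - 20*x - 1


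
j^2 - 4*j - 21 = (j - 7)*(j + 3)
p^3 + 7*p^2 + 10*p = p*(p + 2)*(p + 5)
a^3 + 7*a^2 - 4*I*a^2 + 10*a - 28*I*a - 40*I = (a + 2)*(a + 5)*(a - 4*I)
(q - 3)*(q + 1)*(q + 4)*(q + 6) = q^4 + 8*q^3 + q^2 - 78*q - 72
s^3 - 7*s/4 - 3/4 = (s - 3/2)*(s + 1/2)*(s + 1)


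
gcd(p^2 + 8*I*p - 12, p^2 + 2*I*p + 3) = 1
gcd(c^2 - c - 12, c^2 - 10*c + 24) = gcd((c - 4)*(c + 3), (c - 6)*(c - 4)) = c - 4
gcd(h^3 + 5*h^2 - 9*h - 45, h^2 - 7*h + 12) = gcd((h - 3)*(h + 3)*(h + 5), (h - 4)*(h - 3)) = h - 3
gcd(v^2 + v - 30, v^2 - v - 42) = v + 6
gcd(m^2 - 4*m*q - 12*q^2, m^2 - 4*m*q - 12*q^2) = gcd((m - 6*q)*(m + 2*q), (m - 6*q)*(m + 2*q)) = -m^2 + 4*m*q + 12*q^2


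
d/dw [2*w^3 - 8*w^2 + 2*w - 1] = 6*w^2 - 16*w + 2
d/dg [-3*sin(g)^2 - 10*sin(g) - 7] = -2*(3*sin(g) + 5)*cos(g)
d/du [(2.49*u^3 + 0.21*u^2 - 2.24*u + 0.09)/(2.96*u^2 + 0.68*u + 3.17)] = (7.3704*u^4 + 3.3864*u^3 + 30.4531*u^2 + 0.7986*u - 7.162)/(8.7616*u^4 + 4.0256*u^3 + 19.2288*u^2 + 4.3112*u + 10.0489)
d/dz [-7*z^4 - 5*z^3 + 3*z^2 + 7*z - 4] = -28*z^3 - 15*z^2 + 6*z + 7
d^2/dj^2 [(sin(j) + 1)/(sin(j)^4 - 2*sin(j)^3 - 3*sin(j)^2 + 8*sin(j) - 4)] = 3*(-3*sin(j)^6 - 7*sin(j)^5 + 4*sin(j)^4 + 44*sin(j)^3 + 22*sin(j)^2 - 64*sin(j) - 56)/((sin(j) - 2)^3*(sin(j) - 1)^3*(sin(j) + 2)^3)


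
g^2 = g^2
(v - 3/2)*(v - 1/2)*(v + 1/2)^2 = v^4 - v^3 - v^2 + v/4 + 3/16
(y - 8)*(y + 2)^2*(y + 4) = y^4 - 44*y^2 - 144*y - 128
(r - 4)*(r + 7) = r^2 + 3*r - 28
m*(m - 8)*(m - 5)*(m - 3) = m^4 - 16*m^3 + 79*m^2 - 120*m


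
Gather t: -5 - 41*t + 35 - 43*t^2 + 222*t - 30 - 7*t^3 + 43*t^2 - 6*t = -7*t^3 + 175*t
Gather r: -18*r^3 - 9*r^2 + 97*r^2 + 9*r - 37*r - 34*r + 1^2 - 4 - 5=-18*r^3 + 88*r^2 - 62*r - 8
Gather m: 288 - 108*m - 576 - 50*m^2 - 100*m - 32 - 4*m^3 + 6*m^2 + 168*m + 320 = -4*m^3 - 44*m^2 - 40*m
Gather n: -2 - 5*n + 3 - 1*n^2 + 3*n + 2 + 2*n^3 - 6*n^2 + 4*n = 2*n^3 - 7*n^2 + 2*n + 3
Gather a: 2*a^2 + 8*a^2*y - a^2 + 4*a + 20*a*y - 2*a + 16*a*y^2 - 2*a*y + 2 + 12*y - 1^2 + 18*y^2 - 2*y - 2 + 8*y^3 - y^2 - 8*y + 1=a^2*(8*y + 1) + a*(16*y^2 + 18*y + 2) + 8*y^3 + 17*y^2 + 2*y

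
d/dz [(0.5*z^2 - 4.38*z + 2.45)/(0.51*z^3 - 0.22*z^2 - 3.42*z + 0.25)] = (-0.255*z^4 + 4.4676*z^3 - 6.4221*z^2 + 1.328*z + 7.284)/(0.2601*z^6 - 0.2244*z^5 - 3.44*z^4 + 1.7598*z^3 + 11.5864*z^2 - 1.71*z + 0.0625)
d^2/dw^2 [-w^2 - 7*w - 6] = -2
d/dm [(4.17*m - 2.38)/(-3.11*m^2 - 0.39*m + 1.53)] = (12.9687*m^2 - 14.8036*m + 5.4519)/(9.6721*m^4 + 2.4258*m^3 - 9.3645*m^2 - 1.1934*m + 2.3409)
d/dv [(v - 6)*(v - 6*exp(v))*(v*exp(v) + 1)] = (v - 6)*(v + 1)*(v - 6*exp(v))*exp(v) - (v - 6)*(v*exp(v) + 1)*(6*exp(v) - 1) + (v - 6*exp(v))*(v*exp(v) + 1)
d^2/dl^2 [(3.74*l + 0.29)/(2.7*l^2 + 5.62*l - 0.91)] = ((3.74*l + 0.29)*(5.4*l + 5.62)*(10.8*l + 11.24) - (60.588*l + 43.6036)*(2.7*l^2 + 5.62*l - 0.91))/(2.7*l^2 + 5.62*l - 0.91)^3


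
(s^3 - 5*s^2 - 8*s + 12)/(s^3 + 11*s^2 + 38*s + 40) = (s^2 - 7*s + 6)/(s^2 + 9*s + 20)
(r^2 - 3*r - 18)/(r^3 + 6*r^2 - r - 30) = (r - 6)/(r^2 + 3*r - 10)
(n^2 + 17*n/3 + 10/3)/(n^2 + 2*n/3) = (n + 5)/n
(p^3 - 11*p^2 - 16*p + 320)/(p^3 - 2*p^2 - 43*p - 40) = (p - 8)/(p + 1)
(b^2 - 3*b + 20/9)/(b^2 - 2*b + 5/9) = (3*b - 4)/(3*b - 1)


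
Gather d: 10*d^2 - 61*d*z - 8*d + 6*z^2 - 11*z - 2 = 10*d^2 + d*(-61*z - 8) + 6*z^2 - 11*z - 2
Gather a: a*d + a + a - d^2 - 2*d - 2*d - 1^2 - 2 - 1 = a*(d + 2) - d^2 - 4*d - 4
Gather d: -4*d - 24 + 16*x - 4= -4*d + 16*x - 28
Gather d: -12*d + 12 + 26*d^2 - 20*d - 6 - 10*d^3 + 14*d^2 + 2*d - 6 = -10*d^3 + 40*d^2 - 30*d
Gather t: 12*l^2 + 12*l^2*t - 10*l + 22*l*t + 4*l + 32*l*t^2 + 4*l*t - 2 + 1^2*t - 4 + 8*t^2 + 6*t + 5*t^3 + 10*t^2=12*l^2 - 6*l + 5*t^3 + t^2*(32*l + 18) + t*(12*l^2 + 26*l + 7) - 6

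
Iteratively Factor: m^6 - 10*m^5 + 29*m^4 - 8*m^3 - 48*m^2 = (m)*(m^5 - 10*m^4 + 29*m^3 - 8*m^2 - 48*m) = m*(m - 3)*(m^4 - 7*m^3 + 8*m^2 + 16*m) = m*(m - 4)*(m - 3)*(m^3 - 3*m^2 - 4*m) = m*(m - 4)^2*(m - 3)*(m^2 + m) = m^2*(m - 4)^2*(m - 3)*(m + 1)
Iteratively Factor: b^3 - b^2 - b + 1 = (b - 1)*(b^2 - 1) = (b - 1)^2*(b + 1)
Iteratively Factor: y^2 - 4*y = (y - 4)*(y)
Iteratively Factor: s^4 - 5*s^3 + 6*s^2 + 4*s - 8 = (s - 2)*(s^3 - 3*s^2 + 4) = (s - 2)^2*(s^2 - s - 2) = (s - 2)^3*(s + 1)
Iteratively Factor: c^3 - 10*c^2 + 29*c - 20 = (c - 4)*(c^2 - 6*c + 5) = (c - 5)*(c - 4)*(c - 1)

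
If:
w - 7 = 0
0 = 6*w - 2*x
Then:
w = 7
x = 21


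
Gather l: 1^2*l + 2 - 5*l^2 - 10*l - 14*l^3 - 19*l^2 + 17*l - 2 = -14*l^3 - 24*l^2 + 8*l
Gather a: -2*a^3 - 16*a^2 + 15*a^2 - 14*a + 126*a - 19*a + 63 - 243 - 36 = -2*a^3 - a^2 + 93*a - 216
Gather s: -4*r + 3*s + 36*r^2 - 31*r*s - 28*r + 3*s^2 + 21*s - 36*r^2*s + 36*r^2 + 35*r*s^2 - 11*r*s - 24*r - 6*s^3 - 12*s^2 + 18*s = 72*r^2 - 56*r - 6*s^3 + s^2*(35*r - 9) + s*(-36*r^2 - 42*r + 42)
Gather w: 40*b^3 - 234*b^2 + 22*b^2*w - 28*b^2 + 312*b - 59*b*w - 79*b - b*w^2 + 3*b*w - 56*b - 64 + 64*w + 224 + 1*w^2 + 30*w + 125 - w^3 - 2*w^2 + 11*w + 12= 40*b^3 - 262*b^2 + 177*b - w^3 + w^2*(-b - 1) + w*(22*b^2 - 56*b + 105) + 297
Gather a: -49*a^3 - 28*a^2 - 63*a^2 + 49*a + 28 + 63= -49*a^3 - 91*a^2 + 49*a + 91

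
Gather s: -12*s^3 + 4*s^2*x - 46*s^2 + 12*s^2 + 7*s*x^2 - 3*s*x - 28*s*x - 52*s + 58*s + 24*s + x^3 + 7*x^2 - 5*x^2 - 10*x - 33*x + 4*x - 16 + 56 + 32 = -12*s^3 + s^2*(4*x - 34) + s*(7*x^2 - 31*x + 30) + x^3 + 2*x^2 - 39*x + 72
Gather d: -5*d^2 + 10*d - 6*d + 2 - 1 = -5*d^2 + 4*d + 1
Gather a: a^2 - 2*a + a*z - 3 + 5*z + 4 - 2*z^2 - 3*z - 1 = a^2 + a*(z - 2) - 2*z^2 + 2*z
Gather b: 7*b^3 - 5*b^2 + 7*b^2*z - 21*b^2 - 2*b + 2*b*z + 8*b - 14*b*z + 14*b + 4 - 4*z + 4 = 7*b^3 + b^2*(7*z - 26) + b*(20 - 12*z) - 4*z + 8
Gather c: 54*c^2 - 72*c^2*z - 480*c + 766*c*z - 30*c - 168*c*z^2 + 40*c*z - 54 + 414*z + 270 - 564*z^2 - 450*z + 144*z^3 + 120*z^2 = c^2*(54 - 72*z) + c*(-168*z^2 + 806*z - 510) + 144*z^3 - 444*z^2 - 36*z + 216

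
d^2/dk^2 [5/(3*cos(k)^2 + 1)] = 30*(-6*sin(k)^4 + sin(k)^2 + 4)/(3*cos(k)^2 + 1)^3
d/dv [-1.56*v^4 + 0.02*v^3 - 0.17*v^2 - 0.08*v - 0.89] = -6.24*v^3 + 0.06*v^2 - 0.34*v - 0.08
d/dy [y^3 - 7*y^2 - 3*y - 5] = 3*y^2 - 14*y - 3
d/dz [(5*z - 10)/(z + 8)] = 50/(z + 8)^2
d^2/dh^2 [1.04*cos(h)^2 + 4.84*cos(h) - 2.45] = -4.84*cos(h) - 2.08*cos(2*h)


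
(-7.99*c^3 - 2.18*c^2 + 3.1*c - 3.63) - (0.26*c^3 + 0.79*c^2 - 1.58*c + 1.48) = -8.25*c^3 - 2.97*c^2 + 4.68*c - 5.11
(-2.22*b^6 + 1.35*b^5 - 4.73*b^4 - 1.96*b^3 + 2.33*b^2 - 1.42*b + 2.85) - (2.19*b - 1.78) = -2.22*b^6 + 1.35*b^5 - 4.73*b^4 - 1.96*b^3 + 2.33*b^2 - 3.61*b + 4.63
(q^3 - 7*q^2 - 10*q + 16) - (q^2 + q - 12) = q^3 - 8*q^2 - 11*q + 28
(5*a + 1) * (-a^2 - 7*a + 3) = -5*a^3 - 36*a^2 + 8*a + 3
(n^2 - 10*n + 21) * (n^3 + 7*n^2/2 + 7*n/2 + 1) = n^5 - 13*n^4/2 - 21*n^3/2 + 79*n^2/2 + 127*n/2 + 21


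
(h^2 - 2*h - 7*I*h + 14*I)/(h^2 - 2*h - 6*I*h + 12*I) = (h - 7*I)/(h - 6*I)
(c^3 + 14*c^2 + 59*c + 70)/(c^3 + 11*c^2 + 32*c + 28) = (c + 5)/(c + 2)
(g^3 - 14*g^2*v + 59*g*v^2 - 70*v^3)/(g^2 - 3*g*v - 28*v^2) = (g^2 - 7*g*v + 10*v^2)/(g + 4*v)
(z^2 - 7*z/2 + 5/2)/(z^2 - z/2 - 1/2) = (2*z - 5)/(2*z + 1)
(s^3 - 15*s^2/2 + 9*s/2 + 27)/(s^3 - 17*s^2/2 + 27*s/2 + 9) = (2*s + 3)/(2*s + 1)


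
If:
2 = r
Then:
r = 2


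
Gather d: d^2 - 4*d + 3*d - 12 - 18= d^2 - d - 30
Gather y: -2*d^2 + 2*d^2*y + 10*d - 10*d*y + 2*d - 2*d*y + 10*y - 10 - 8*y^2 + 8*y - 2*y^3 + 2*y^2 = -2*d^2 + 12*d - 2*y^3 - 6*y^2 + y*(2*d^2 - 12*d + 18) - 10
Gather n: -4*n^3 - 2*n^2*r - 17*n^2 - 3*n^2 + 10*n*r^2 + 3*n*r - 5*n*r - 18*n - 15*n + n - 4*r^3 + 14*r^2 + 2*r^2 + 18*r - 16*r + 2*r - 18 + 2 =-4*n^3 + n^2*(-2*r - 20) + n*(10*r^2 - 2*r - 32) - 4*r^3 + 16*r^2 + 4*r - 16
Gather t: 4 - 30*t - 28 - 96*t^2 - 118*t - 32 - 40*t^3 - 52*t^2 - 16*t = -40*t^3 - 148*t^2 - 164*t - 56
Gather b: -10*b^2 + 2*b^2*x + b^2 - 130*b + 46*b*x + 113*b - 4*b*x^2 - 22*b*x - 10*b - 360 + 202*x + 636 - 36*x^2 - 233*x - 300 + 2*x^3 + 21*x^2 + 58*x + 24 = b^2*(2*x - 9) + b*(-4*x^2 + 24*x - 27) + 2*x^3 - 15*x^2 + 27*x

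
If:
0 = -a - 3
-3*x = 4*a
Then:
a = -3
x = 4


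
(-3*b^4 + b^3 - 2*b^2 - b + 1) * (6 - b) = 3*b^5 - 19*b^4 + 8*b^3 - 11*b^2 - 7*b + 6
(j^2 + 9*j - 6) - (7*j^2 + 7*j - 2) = -6*j^2 + 2*j - 4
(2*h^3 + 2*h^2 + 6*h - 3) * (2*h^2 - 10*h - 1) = 4*h^5 - 16*h^4 - 10*h^3 - 68*h^2 + 24*h + 3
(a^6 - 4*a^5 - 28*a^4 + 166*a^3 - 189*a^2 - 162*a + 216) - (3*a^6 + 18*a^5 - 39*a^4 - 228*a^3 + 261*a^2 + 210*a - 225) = -2*a^6 - 22*a^5 + 11*a^4 + 394*a^3 - 450*a^2 - 372*a + 441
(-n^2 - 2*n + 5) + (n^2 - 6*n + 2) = 7 - 8*n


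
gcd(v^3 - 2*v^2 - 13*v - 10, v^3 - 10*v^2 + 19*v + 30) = v^2 - 4*v - 5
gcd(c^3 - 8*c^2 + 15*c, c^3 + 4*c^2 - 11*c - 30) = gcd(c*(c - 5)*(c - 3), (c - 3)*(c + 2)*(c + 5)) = c - 3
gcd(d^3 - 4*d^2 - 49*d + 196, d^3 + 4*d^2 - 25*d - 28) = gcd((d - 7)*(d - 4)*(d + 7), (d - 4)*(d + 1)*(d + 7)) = d^2 + 3*d - 28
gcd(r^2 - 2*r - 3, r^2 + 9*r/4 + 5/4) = r + 1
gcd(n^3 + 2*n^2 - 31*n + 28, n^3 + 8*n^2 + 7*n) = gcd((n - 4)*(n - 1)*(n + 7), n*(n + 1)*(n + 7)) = n + 7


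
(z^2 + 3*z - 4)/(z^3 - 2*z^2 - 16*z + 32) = (z - 1)/(z^2 - 6*z + 8)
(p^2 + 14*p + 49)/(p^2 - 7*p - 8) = (p^2 + 14*p + 49)/(p^2 - 7*p - 8)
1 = 1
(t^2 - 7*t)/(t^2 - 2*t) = (t - 7)/(t - 2)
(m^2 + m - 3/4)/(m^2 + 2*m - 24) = (m^2 + m - 3/4)/(m^2 + 2*m - 24)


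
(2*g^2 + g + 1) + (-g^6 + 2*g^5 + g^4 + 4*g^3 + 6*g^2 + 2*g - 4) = -g^6 + 2*g^5 + g^4 + 4*g^3 + 8*g^2 + 3*g - 3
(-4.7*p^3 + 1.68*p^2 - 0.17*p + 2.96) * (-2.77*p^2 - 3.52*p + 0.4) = 13.019*p^5 + 11.8904*p^4 - 7.3227*p^3 - 6.9288*p^2 - 10.4872*p + 1.184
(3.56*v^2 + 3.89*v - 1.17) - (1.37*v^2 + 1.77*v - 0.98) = 2.19*v^2 + 2.12*v - 0.19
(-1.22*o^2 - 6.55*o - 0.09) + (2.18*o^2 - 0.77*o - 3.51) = 0.96*o^2 - 7.32*o - 3.6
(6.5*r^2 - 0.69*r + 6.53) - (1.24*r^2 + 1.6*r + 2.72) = 5.26*r^2 - 2.29*r + 3.81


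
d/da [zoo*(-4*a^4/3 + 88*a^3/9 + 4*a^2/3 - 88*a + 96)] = zoo*(a^3 + a^2 + a + 1)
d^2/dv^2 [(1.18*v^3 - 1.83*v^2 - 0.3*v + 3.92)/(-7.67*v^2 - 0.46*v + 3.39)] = (2.27373675443232e-13*v^5 + 1.13686837721616e-13*v^4 - 39.478316*v^3 - 1087.120902*v^2 - 117.544992*v - 162.51241)/(451.217663*v^6 + 81.183882*v^5 - 593.420997*v^4 - 71.666252*v^3 + 262.281249*v^2 + 15.859098*v - 38.958219)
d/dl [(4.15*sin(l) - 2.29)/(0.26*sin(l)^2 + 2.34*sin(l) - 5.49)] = (-1.079*sin(l)^2 + 1.1908*sin(l) - 17.4249)*cos(l)/(0.0676*sin(l)^4 + 1.2168*sin(l)^3 + 2.6208*sin(l)^2 - 25.6932*sin(l) + 30.1401)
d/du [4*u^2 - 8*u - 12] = 8*u - 8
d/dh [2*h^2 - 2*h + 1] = 4*h - 2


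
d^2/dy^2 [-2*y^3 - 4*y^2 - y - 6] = -12*y - 8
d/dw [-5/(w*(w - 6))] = 10*(w - 3)/(w^2*(w - 6)^2)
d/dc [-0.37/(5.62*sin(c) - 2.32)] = 2.0794*cos(c)/(5.62*sin(c) - 2.32)^2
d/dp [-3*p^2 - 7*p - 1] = -6*p - 7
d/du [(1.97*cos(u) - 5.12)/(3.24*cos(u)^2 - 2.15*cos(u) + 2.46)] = (6.3828*cos(u)^2 - 33.1776*cos(u) + 6.1618)*sin(u)/(10.4976*cos(u)^4 - 13.932*cos(u)^3 + 20.5633*cos(u)^2 - 10.578*cos(u) + 6.0516)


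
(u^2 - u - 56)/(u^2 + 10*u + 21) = (u - 8)/(u + 3)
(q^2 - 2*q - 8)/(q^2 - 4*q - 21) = (-q^2 + 2*q + 8)/(-q^2 + 4*q + 21)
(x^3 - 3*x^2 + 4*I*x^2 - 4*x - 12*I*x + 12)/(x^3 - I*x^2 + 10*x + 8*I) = (x^2 + x*(-3 + 2*I) - 6*I)/(x^2 - 3*I*x + 4)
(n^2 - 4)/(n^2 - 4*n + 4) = (n + 2)/(n - 2)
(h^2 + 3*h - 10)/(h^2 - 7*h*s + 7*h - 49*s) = (h^2 + 3*h - 10)/(h^2 - 7*h*s + 7*h - 49*s)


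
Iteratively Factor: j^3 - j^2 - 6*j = (j - 3)*(j^2 + 2*j) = j*(j - 3)*(j + 2)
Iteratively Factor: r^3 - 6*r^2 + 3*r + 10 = (r - 2)*(r^2 - 4*r - 5) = (r - 5)*(r - 2)*(r + 1)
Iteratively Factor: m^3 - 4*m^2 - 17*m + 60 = (m - 5)*(m^2 + m - 12) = (m - 5)*(m - 3)*(m + 4)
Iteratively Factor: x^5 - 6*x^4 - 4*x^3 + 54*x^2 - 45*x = (x - 5)*(x^4 - x^3 - 9*x^2 + 9*x) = x*(x - 5)*(x^3 - x^2 - 9*x + 9) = x*(x - 5)*(x - 1)*(x^2 - 9) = x*(x - 5)*(x - 1)*(x + 3)*(x - 3)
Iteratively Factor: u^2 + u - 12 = (u - 3)*(u + 4)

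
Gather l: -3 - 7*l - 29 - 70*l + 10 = -77*l - 22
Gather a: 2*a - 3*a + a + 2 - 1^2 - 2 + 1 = 0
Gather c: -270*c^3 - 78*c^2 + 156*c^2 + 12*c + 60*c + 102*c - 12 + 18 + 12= -270*c^3 + 78*c^2 + 174*c + 18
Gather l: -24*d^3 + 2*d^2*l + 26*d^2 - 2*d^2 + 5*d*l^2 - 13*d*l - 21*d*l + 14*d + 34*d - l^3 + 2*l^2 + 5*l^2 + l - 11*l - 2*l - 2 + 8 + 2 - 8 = -24*d^3 + 24*d^2 + 48*d - l^3 + l^2*(5*d + 7) + l*(2*d^2 - 34*d - 12)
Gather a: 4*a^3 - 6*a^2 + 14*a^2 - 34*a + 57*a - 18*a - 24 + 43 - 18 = 4*a^3 + 8*a^2 + 5*a + 1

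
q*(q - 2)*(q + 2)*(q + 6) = q^4 + 6*q^3 - 4*q^2 - 24*q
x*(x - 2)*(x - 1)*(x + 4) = x^4 + x^3 - 10*x^2 + 8*x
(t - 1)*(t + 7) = t^2 + 6*t - 7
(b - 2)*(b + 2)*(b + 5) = b^3 + 5*b^2 - 4*b - 20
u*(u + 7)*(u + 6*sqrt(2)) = u^3 + 7*u^2 + 6*sqrt(2)*u^2 + 42*sqrt(2)*u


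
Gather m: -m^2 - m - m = -m^2 - 2*m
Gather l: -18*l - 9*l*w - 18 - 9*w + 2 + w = l*(-9*w - 18) - 8*w - 16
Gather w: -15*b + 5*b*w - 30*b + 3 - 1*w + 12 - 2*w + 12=-45*b + w*(5*b - 3) + 27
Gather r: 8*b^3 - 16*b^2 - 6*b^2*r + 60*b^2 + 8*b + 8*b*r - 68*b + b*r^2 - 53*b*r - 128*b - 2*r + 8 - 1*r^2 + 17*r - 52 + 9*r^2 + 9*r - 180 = 8*b^3 + 44*b^2 - 188*b + r^2*(b + 8) + r*(-6*b^2 - 45*b + 24) - 224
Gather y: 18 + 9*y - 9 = 9*y + 9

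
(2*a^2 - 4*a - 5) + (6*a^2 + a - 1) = 8*a^2 - 3*a - 6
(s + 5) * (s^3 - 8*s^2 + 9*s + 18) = s^4 - 3*s^3 - 31*s^2 + 63*s + 90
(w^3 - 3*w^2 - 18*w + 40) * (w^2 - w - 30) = w^5 - 4*w^4 - 45*w^3 + 148*w^2 + 500*w - 1200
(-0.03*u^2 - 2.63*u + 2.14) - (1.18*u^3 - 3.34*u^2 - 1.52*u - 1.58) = -1.18*u^3 + 3.31*u^2 - 1.11*u + 3.72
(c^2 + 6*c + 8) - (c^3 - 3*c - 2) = -c^3 + c^2 + 9*c + 10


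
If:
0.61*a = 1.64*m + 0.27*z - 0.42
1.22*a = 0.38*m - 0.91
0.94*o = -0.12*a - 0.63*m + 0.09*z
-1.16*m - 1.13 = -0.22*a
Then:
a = -1.12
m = -1.19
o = 1.53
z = 6.24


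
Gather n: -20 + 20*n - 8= 20*n - 28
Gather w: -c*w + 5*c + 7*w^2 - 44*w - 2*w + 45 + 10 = 5*c + 7*w^2 + w*(-c - 46) + 55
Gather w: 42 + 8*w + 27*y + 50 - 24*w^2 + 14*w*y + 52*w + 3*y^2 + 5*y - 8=-24*w^2 + w*(14*y + 60) + 3*y^2 + 32*y + 84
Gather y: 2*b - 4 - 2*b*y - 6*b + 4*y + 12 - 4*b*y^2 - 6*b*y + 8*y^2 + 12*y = -4*b + y^2*(8 - 4*b) + y*(16 - 8*b) + 8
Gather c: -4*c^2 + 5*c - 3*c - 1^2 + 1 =-4*c^2 + 2*c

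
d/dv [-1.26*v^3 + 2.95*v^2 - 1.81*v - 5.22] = -3.78*v^2 + 5.9*v - 1.81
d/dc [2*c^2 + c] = 4*c + 1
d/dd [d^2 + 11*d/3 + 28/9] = 2*d + 11/3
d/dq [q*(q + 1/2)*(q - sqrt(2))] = 3*q^2 - 2*sqrt(2)*q + q - sqrt(2)/2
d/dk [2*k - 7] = 2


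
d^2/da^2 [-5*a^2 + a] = -10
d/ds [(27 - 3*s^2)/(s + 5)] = 3*(s^2 - 2*s*(s + 5) - 9)/(s + 5)^2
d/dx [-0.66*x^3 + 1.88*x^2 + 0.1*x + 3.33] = -1.98*x^2 + 3.76*x + 0.1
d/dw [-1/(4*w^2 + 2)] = 2*w/(2*w^2 + 1)^2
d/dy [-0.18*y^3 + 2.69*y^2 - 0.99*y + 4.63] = -0.54*y^2 + 5.38*y - 0.99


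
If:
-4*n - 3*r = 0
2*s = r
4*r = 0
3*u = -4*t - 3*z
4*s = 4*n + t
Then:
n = 0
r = 0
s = 0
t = 0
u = -z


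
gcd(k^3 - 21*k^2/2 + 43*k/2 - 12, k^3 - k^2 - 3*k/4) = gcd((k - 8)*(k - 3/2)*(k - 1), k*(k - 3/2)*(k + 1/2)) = k - 3/2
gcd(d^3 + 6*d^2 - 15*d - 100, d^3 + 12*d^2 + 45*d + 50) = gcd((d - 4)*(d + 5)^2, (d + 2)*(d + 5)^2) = d^2 + 10*d + 25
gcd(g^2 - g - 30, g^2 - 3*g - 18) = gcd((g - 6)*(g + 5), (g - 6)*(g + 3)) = g - 6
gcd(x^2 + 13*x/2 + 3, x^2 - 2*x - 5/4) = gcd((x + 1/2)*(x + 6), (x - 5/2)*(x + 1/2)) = x + 1/2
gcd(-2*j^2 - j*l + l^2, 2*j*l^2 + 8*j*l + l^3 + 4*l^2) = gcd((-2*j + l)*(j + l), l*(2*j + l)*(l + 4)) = 1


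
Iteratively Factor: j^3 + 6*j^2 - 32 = (j - 2)*(j^2 + 8*j + 16) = (j - 2)*(j + 4)*(j + 4)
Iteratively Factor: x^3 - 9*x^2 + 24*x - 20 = (x - 2)*(x^2 - 7*x + 10) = (x - 2)^2*(x - 5)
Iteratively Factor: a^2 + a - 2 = (a + 2)*(a - 1)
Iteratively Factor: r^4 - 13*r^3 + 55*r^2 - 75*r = (r - 5)*(r^3 - 8*r^2 + 15*r) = r*(r - 5)*(r^2 - 8*r + 15) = r*(r - 5)*(r - 3)*(r - 5)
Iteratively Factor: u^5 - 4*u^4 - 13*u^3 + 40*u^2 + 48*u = (u + 3)*(u^4 - 7*u^3 + 8*u^2 + 16*u) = (u + 1)*(u + 3)*(u^3 - 8*u^2 + 16*u) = (u - 4)*(u + 1)*(u + 3)*(u^2 - 4*u) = (u - 4)^2*(u + 1)*(u + 3)*(u)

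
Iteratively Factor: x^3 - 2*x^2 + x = (x - 1)*(x^2 - x) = x*(x - 1)*(x - 1)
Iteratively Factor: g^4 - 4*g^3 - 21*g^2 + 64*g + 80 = (g - 4)*(g^3 - 21*g - 20) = (g - 4)*(g + 1)*(g^2 - g - 20) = (g - 5)*(g - 4)*(g + 1)*(g + 4)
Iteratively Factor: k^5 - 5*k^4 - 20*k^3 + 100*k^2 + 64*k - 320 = (k - 5)*(k^4 - 20*k^2 + 64) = (k - 5)*(k - 2)*(k^3 + 2*k^2 - 16*k - 32) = (k - 5)*(k - 2)*(k + 4)*(k^2 - 2*k - 8) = (k - 5)*(k - 4)*(k - 2)*(k + 4)*(k + 2)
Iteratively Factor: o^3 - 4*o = (o)*(o^2 - 4) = o*(o + 2)*(o - 2)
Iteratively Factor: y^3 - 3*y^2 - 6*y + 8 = (y - 1)*(y^2 - 2*y - 8) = (y - 4)*(y - 1)*(y + 2)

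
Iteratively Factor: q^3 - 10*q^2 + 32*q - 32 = (q - 4)*(q^2 - 6*q + 8) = (q - 4)*(q - 2)*(q - 4)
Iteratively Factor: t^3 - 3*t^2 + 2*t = (t - 1)*(t^2 - 2*t) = (t - 2)*(t - 1)*(t)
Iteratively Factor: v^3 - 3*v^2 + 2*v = (v - 2)*(v^2 - v) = (v - 2)*(v - 1)*(v)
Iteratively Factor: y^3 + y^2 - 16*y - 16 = (y + 1)*(y^2 - 16) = (y - 4)*(y + 1)*(y + 4)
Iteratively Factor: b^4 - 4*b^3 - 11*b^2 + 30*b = (b - 2)*(b^3 - 2*b^2 - 15*b) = b*(b - 2)*(b^2 - 2*b - 15) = b*(b - 2)*(b + 3)*(b - 5)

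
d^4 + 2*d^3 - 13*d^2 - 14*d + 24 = (d - 3)*(d - 1)*(d + 2)*(d + 4)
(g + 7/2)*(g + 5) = g^2 + 17*g/2 + 35/2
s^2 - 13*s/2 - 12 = (s - 8)*(s + 3/2)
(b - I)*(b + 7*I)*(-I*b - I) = -I*b^3 + 6*b^2 - I*b^2 + 6*b - 7*I*b - 7*I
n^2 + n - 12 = (n - 3)*(n + 4)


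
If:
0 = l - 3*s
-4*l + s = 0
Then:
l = 0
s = 0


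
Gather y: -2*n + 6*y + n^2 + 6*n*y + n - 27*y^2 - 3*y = n^2 - n - 27*y^2 + y*(6*n + 3)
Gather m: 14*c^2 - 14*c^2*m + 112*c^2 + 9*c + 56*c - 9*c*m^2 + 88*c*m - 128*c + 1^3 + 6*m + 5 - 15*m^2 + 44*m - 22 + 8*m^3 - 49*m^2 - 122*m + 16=126*c^2 - 63*c + 8*m^3 + m^2*(-9*c - 64) + m*(-14*c^2 + 88*c - 72)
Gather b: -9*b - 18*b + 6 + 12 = 18 - 27*b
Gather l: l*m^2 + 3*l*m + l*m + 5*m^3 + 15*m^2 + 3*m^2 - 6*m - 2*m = l*(m^2 + 4*m) + 5*m^3 + 18*m^2 - 8*m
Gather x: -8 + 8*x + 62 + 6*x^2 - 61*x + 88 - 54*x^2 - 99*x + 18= -48*x^2 - 152*x + 160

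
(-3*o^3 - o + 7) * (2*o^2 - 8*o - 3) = -6*o^5 + 24*o^4 + 7*o^3 + 22*o^2 - 53*o - 21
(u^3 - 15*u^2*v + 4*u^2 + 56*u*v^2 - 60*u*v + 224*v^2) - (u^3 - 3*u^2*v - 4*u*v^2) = -12*u^2*v + 4*u^2 + 60*u*v^2 - 60*u*v + 224*v^2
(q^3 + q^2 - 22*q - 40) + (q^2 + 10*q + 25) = q^3 + 2*q^2 - 12*q - 15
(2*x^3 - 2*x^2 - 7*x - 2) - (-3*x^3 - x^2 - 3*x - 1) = 5*x^3 - x^2 - 4*x - 1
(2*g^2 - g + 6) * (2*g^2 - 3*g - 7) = 4*g^4 - 8*g^3 + g^2 - 11*g - 42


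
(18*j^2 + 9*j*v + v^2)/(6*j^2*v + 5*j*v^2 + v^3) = (6*j + v)/(v*(2*j + v))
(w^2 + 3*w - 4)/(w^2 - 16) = (w - 1)/(w - 4)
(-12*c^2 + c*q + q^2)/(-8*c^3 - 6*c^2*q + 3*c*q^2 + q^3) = (-3*c + q)/(-2*c^2 - c*q + q^2)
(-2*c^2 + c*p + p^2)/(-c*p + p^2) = (2*c + p)/p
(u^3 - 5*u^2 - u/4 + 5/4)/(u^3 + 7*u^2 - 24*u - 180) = (u^2 - 1/4)/(u^2 + 12*u + 36)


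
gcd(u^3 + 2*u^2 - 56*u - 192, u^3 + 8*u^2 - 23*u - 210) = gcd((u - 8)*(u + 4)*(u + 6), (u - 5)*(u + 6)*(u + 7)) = u + 6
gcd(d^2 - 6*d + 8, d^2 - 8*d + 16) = d - 4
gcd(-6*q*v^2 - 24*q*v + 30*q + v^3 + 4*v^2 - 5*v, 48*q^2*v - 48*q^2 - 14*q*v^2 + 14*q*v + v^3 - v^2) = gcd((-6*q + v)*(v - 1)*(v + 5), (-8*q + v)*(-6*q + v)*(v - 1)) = 6*q*v - 6*q - v^2 + v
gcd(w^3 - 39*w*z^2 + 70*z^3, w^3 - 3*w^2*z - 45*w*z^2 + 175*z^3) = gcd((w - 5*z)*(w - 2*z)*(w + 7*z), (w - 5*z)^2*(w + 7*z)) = -w^2 - 2*w*z + 35*z^2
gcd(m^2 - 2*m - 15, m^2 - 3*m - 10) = m - 5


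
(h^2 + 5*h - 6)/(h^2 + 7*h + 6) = (h - 1)/(h + 1)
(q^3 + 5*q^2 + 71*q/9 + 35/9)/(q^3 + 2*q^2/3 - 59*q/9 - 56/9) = (3*q + 5)/(3*q - 8)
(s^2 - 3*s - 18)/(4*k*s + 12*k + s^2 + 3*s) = (s - 6)/(4*k + s)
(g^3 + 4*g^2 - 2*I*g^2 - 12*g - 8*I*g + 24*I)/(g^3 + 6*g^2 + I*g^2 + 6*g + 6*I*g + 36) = (g - 2)/(g + 3*I)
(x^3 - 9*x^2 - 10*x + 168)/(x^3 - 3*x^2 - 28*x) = (x - 6)/x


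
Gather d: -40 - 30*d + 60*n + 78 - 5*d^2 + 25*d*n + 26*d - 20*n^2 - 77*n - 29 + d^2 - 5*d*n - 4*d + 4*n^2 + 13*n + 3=-4*d^2 + d*(20*n - 8) - 16*n^2 - 4*n + 12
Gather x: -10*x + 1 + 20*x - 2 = 10*x - 1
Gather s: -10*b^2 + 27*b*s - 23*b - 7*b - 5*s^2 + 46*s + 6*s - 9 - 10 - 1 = -10*b^2 - 30*b - 5*s^2 + s*(27*b + 52) - 20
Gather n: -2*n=-2*n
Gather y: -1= -1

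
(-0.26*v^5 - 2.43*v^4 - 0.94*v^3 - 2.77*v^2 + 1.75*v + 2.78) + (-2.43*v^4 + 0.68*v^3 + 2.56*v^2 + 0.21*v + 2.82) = -0.26*v^5 - 4.86*v^4 - 0.26*v^3 - 0.21*v^2 + 1.96*v + 5.6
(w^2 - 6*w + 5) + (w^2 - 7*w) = 2*w^2 - 13*w + 5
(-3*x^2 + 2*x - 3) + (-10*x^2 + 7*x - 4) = -13*x^2 + 9*x - 7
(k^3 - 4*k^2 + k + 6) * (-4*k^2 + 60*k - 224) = -4*k^5 + 76*k^4 - 468*k^3 + 932*k^2 + 136*k - 1344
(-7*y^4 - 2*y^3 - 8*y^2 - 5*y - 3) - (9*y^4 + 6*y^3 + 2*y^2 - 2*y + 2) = -16*y^4 - 8*y^3 - 10*y^2 - 3*y - 5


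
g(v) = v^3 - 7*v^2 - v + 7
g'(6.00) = 23.00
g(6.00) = -35.00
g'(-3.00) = 68.00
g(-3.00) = -80.00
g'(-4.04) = 104.52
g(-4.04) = -169.15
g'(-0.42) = 5.41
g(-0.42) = 6.11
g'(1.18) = -13.34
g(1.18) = -2.28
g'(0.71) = -9.43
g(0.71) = 3.12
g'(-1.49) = 26.52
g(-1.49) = -10.36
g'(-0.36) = 4.43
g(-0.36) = 6.41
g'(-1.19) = 19.91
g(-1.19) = -3.41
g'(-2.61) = 55.98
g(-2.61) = -55.85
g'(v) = 3*v^2 - 14*v - 1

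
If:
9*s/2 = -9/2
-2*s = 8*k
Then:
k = 1/4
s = -1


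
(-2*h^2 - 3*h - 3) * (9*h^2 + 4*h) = -18*h^4 - 35*h^3 - 39*h^2 - 12*h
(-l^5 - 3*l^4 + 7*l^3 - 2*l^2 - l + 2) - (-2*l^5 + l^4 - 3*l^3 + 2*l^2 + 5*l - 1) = l^5 - 4*l^4 + 10*l^3 - 4*l^2 - 6*l + 3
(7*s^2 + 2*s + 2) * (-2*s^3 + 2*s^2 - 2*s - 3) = -14*s^5 + 10*s^4 - 14*s^3 - 21*s^2 - 10*s - 6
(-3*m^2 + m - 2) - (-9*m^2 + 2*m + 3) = 6*m^2 - m - 5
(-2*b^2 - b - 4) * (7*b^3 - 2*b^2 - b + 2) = -14*b^5 - 3*b^4 - 24*b^3 + 5*b^2 + 2*b - 8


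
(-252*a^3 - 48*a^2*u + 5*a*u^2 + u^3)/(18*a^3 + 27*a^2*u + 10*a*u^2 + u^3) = (-42*a^2 - a*u + u^2)/(3*a^2 + 4*a*u + u^2)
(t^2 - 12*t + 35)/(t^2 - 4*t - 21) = (t - 5)/(t + 3)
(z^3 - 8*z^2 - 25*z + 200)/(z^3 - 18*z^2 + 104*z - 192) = (z^2 - 25)/(z^2 - 10*z + 24)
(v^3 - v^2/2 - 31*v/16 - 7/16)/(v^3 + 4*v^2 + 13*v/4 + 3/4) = (16*v^3 - 8*v^2 - 31*v - 7)/(4*(4*v^3 + 16*v^2 + 13*v + 3))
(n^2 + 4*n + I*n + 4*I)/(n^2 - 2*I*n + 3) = (n + 4)/(n - 3*I)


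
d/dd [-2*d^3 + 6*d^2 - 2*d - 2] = -6*d^2 + 12*d - 2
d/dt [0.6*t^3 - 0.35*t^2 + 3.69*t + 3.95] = 1.8*t^2 - 0.7*t + 3.69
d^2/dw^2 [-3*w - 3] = 0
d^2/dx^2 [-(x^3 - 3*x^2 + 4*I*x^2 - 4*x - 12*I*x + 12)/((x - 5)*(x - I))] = (x^3*(-2 - 20*I) + x^2*(-222 + 60*I) + x*(870 - 48*I) - 1366 + 160*I)/(x^6 + x^5*(-15 - 3*I) + x^4*(72 + 45*I) + x^3*(-80 - 224*I) + x^2*(-225 + 360*I) + x*(375 + 75*I) - 125*I)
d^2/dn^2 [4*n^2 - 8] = 8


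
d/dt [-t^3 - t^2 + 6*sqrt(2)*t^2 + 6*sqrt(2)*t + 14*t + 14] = -3*t^2 - 2*t + 12*sqrt(2)*t + 6*sqrt(2) + 14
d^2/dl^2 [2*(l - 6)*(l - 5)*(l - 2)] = 12*l - 52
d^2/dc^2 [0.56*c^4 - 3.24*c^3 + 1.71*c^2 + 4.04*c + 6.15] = 6.72*c^2 - 19.44*c + 3.42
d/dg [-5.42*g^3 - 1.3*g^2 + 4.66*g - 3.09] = -16.26*g^2 - 2.6*g + 4.66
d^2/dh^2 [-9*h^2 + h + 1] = -18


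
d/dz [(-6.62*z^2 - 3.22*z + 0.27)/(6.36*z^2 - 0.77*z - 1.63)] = (25.5766*z^2 + 18.1468*z + 5.4565)/(40.4496*z^4 - 9.7944*z^3 - 20.1407*z^2 + 2.5102*z + 2.6569)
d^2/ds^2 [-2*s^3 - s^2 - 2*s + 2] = -12*s - 2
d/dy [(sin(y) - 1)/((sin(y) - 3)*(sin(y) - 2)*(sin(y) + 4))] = 2*(-sin(y)^3 + 2*sin(y)^2 - sin(y) + 5)*cos(y)/((sin(y) - 3)^2*(sin(y) - 2)^2*(sin(y) + 4)^2)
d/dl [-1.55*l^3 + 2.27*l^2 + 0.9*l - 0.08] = -4.65*l^2 + 4.54*l + 0.9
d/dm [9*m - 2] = 9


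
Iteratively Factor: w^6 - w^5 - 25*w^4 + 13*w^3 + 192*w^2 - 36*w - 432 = (w - 4)*(w^5 + 3*w^4 - 13*w^3 - 39*w^2 + 36*w + 108) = (w - 4)*(w + 3)*(w^4 - 13*w^2 + 36) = (w - 4)*(w - 3)*(w + 3)*(w^3 + 3*w^2 - 4*w - 12) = (w - 4)*(w - 3)*(w - 2)*(w + 3)*(w^2 + 5*w + 6) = (w - 4)*(w - 3)*(w - 2)*(w + 2)*(w + 3)*(w + 3)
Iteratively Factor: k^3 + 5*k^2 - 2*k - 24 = (k + 3)*(k^2 + 2*k - 8) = (k - 2)*(k + 3)*(k + 4)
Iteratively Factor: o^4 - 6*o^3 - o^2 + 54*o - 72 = (o + 3)*(o^3 - 9*o^2 + 26*o - 24) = (o - 4)*(o + 3)*(o^2 - 5*o + 6) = (o - 4)*(o - 3)*(o + 3)*(o - 2)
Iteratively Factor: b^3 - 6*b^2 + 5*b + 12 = (b - 3)*(b^2 - 3*b - 4) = (b - 3)*(b + 1)*(b - 4)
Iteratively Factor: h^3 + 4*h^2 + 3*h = (h)*(h^2 + 4*h + 3) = h*(h + 3)*(h + 1)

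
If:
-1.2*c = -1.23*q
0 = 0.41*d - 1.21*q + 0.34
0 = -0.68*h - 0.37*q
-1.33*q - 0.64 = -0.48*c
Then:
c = -0.78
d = -3.08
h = 0.42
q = -0.76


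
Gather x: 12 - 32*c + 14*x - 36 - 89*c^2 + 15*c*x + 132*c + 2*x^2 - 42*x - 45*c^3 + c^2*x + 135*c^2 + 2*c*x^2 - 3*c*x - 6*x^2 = -45*c^3 + 46*c^2 + 100*c + x^2*(2*c - 4) + x*(c^2 + 12*c - 28) - 24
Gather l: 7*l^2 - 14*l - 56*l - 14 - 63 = 7*l^2 - 70*l - 77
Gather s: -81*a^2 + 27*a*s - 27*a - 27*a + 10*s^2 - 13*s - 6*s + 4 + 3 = -81*a^2 - 54*a + 10*s^2 + s*(27*a - 19) + 7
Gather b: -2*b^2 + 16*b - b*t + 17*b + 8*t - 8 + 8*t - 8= -2*b^2 + b*(33 - t) + 16*t - 16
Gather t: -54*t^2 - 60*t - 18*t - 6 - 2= -54*t^2 - 78*t - 8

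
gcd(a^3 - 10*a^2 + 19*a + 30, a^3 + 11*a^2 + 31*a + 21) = a + 1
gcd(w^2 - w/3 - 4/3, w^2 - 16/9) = w - 4/3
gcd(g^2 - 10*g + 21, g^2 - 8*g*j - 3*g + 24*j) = g - 3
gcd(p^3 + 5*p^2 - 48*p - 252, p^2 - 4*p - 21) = p - 7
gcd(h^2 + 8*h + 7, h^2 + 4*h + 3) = h + 1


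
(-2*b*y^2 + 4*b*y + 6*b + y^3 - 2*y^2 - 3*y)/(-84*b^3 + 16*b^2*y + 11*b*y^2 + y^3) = (y^2 - 2*y - 3)/(42*b^2 + 13*b*y + y^2)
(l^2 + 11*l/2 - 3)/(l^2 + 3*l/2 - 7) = (2*l^2 + 11*l - 6)/(2*l^2 + 3*l - 14)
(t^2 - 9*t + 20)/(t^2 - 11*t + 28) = (t - 5)/(t - 7)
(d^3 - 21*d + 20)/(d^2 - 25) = (d^2 - 5*d + 4)/(d - 5)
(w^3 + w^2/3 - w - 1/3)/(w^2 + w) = w - 2/3 - 1/(3*w)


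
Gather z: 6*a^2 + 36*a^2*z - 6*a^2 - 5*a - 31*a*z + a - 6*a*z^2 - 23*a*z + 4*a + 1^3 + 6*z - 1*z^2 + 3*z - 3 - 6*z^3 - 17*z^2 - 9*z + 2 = -6*z^3 + z^2*(-6*a - 18) + z*(36*a^2 - 54*a)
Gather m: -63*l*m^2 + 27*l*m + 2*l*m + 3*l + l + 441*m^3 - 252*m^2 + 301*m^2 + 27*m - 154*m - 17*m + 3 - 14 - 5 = 4*l + 441*m^3 + m^2*(49 - 63*l) + m*(29*l - 144) - 16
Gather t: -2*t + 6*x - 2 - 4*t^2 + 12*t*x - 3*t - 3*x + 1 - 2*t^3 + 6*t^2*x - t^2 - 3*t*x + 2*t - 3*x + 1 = -2*t^3 + t^2*(6*x - 5) + t*(9*x - 3)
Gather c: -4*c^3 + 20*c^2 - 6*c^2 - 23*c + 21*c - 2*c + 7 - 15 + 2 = -4*c^3 + 14*c^2 - 4*c - 6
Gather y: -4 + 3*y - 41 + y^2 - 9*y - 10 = y^2 - 6*y - 55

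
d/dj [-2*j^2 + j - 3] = 1 - 4*j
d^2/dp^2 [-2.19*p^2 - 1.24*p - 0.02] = -4.38000000000000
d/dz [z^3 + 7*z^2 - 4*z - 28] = 3*z^2 + 14*z - 4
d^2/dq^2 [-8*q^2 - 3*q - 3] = -16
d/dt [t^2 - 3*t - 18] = 2*t - 3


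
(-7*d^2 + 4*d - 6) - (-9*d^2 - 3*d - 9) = 2*d^2 + 7*d + 3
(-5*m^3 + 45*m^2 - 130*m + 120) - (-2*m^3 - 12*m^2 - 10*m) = -3*m^3 + 57*m^2 - 120*m + 120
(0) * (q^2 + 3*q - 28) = 0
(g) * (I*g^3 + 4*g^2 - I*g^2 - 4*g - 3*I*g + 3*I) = I*g^4 + 4*g^3 - I*g^3 - 4*g^2 - 3*I*g^2 + 3*I*g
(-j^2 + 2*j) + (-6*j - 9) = -j^2 - 4*j - 9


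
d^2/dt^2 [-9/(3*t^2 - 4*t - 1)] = 18*(-9*t^2 + 12*t + 4*(3*t - 2)^2 + 3)/(-3*t^2 + 4*t + 1)^3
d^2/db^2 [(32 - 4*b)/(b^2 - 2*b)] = 8*(b*(b - 2)*(3*b - 10) - 4*(b - 8)*(b - 1)^2)/(b^3*(b - 2)^3)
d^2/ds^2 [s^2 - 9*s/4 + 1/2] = 2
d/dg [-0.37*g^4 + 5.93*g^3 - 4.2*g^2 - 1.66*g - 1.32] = -1.48*g^3 + 17.79*g^2 - 8.4*g - 1.66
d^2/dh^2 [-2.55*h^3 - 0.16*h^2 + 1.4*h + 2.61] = -15.3*h - 0.32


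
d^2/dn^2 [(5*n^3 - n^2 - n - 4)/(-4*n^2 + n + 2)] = 2*(-25*n^3 + 186*n^2 - 84*n + 38)/(64*n^6 - 48*n^5 - 84*n^4 + 47*n^3 + 42*n^2 - 12*n - 8)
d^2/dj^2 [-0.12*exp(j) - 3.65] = -0.12*exp(j)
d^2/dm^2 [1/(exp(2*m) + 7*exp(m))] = (-(exp(m) + 7)*(4*exp(m) + 7) + 2*(2*exp(m) + 7)^2)*exp(-m)/(exp(m) + 7)^3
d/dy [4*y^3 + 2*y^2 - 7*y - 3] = 12*y^2 + 4*y - 7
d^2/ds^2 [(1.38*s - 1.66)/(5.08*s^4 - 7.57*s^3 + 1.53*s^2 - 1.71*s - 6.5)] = (427.353984*s^7 - 1705.872128*s^6 + 2453.928924*s^5 - 1397.726004*s^4 + 1247.38644*s^3 - 1624.837776*s^2 + 598.484748*s - 73.402812)/(131.096512*s^12 - 586.063344*s^11 + 991.778052*s^10 - 919.207333*s^9 + 190.034463*s^8 + 1072.8876*s^7 - 1253.591943*s^6 + 712.071972*s^5 + 106.820769*s^4 - 862.462011*s^3 + 136.90755*s^2 - 216.7425*s - 274.625)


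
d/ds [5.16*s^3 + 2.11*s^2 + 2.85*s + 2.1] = 15.48*s^2 + 4.22*s + 2.85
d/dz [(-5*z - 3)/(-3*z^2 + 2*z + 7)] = (-15*z^2 - 18*z - 29)/(9*z^4 - 12*z^3 - 38*z^2 + 28*z + 49)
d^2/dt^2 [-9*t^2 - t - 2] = -18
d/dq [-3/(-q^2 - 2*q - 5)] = 6*(-q - 1)/(q^2 + 2*q + 5)^2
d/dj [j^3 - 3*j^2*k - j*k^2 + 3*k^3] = 3*j^2 - 6*j*k - k^2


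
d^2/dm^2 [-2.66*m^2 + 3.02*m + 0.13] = -5.32000000000000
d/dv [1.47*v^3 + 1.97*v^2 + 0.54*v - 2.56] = 4.41*v^2 + 3.94*v + 0.54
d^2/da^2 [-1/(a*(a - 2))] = 2*(-3*a^2 + 6*a - 4)/(a^3*(a^3 - 6*a^2 + 12*a - 8))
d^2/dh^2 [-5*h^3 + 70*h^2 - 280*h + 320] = 140 - 30*h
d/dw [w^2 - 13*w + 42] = 2*w - 13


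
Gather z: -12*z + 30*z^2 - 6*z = 30*z^2 - 18*z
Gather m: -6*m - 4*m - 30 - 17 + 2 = -10*m - 45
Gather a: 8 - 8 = 0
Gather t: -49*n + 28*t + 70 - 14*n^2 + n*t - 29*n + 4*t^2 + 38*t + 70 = -14*n^2 - 78*n + 4*t^2 + t*(n + 66) + 140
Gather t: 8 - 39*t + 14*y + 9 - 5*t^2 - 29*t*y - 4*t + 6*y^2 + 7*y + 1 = -5*t^2 + t*(-29*y - 43) + 6*y^2 + 21*y + 18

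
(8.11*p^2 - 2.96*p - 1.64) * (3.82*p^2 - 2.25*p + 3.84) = 30.9802*p^4 - 29.5547*p^3 + 31.5376*p^2 - 7.6764*p - 6.2976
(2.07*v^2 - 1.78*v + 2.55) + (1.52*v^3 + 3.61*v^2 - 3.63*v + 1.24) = 1.52*v^3 + 5.68*v^2 - 5.41*v + 3.79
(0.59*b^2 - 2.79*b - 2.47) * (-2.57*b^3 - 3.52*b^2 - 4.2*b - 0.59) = -1.5163*b^5 + 5.0935*b^4 + 13.6907*b^3 + 20.0643*b^2 + 12.0201*b + 1.4573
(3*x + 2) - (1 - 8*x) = 11*x + 1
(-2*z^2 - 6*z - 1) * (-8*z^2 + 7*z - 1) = 16*z^4 + 34*z^3 - 32*z^2 - z + 1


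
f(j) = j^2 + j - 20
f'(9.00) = 19.00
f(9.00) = 70.00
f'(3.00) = 7.00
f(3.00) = -8.00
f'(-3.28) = -5.56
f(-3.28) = -12.52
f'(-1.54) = -2.08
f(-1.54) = -19.17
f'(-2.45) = -3.90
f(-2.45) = -16.45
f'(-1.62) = -2.24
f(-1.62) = -19.00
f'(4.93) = 10.86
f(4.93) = 9.23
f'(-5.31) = -9.62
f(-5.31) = 2.89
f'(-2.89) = -4.78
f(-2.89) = -14.54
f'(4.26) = 9.52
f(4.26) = 2.41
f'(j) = 2*j + 1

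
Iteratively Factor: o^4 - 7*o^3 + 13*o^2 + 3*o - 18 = (o - 3)*(o^3 - 4*o^2 + o + 6) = (o - 3)*(o + 1)*(o^2 - 5*o + 6) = (o - 3)*(o - 2)*(o + 1)*(o - 3)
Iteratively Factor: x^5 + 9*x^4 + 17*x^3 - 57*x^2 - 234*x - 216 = (x + 3)*(x^4 + 6*x^3 - x^2 - 54*x - 72) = (x + 2)*(x + 3)*(x^3 + 4*x^2 - 9*x - 36) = (x + 2)*(x + 3)*(x + 4)*(x^2 - 9) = (x + 2)*(x + 3)^2*(x + 4)*(x - 3)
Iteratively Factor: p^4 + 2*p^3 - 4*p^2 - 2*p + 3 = (p + 1)*(p^3 + p^2 - 5*p + 3) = (p - 1)*(p + 1)*(p^2 + 2*p - 3) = (p - 1)*(p + 1)*(p + 3)*(p - 1)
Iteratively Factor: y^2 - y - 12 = (y + 3)*(y - 4)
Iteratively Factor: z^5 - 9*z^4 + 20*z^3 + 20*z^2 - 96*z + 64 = (z + 2)*(z^4 - 11*z^3 + 42*z^2 - 64*z + 32) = (z - 4)*(z + 2)*(z^3 - 7*z^2 + 14*z - 8) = (z - 4)*(z - 2)*(z + 2)*(z^2 - 5*z + 4) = (z - 4)*(z - 2)*(z - 1)*(z + 2)*(z - 4)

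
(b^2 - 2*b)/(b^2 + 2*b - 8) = b/(b + 4)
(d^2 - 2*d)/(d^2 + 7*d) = (d - 2)/(d + 7)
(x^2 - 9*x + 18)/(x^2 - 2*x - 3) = (x - 6)/(x + 1)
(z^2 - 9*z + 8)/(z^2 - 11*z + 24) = (z - 1)/(z - 3)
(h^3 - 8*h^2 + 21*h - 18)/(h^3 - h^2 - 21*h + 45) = (h - 2)/(h + 5)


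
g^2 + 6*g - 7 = (g - 1)*(g + 7)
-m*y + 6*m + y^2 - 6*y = (-m + y)*(y - 6)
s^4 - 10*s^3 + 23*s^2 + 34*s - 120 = (s - 5)*(s - 4)*(s - 3)*(s + 2)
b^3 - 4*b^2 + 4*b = b*(b - 2)^2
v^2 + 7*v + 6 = (v + 1)*(v + 6)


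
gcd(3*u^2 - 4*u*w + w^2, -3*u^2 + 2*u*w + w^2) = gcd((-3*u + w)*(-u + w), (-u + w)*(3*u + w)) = u - w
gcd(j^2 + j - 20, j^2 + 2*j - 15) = j + 5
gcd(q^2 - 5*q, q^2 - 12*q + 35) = q - 5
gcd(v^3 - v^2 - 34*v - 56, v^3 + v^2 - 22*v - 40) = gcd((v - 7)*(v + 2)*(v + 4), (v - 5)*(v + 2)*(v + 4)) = v^2 + 6*v + 8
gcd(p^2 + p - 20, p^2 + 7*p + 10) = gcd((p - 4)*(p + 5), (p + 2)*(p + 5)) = p + 5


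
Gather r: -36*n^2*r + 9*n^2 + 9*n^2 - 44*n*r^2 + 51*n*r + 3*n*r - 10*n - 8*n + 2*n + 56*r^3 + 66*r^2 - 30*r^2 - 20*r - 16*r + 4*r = 18*n^2 - 16*n + 56*r^3 + r^2*(36 - 44*n) + r*(-36*n^2 + 54*n - 32)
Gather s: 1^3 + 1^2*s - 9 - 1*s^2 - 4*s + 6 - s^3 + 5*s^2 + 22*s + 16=-s^3 + 4*s^2 + 19*s + 14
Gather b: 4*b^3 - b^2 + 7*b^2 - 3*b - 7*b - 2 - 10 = 4*b^3 + 6*b^2 - 10*b - 12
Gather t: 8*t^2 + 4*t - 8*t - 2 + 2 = 8*t^2 - 4*t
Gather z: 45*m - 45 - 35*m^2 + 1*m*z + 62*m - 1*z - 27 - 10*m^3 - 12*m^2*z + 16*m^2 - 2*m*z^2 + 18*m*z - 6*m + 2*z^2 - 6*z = -10*m^3 - 19*m^2 + 101*m + z^2*(2 - 2*m) + z*(-12*m^2 + 19*m - 7) - 72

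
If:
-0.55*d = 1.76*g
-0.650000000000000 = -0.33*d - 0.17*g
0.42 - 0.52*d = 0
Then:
No Solution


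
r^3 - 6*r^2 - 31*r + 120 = (r - 8)*(r - 3)*(r + 5)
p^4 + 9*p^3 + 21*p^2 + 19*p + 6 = (p + 1)^3*(p + 6)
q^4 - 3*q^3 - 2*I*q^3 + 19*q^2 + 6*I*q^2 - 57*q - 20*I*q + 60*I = (q - 3)*(q - 5*I)*(q - I)*(q + 4*I)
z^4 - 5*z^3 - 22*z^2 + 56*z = z*(z - 7)*(z - 2)*(z + 4)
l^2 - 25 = (l - 5)*(l + 5)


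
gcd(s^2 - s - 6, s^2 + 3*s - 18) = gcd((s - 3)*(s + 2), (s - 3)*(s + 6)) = s - 3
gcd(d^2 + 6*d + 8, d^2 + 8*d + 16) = d + 4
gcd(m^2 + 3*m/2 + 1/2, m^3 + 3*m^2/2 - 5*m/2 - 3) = m + 1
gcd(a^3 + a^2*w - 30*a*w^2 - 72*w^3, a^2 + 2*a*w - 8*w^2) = a + 4*w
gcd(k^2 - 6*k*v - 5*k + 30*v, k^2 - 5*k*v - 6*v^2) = -k + 6*v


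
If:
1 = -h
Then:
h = -1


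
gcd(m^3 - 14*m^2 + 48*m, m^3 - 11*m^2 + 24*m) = m^2 - 8*m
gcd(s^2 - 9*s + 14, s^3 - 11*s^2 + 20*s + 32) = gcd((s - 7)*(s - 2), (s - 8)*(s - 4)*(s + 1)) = 1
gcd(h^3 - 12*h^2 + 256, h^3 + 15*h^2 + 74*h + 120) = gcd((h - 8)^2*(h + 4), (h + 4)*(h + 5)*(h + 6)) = h + 4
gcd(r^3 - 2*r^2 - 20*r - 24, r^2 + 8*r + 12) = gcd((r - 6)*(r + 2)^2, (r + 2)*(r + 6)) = r + 2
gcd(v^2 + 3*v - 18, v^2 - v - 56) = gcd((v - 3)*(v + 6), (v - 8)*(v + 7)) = 1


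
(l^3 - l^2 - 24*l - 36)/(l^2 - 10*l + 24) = (l^2 + 5*l + 6)/(l - 4)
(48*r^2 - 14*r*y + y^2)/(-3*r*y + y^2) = (-48*r^2 + 14*r*y - y^2)/(y*(3*r - y))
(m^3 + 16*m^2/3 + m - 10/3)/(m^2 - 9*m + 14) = (m^3 + 16*m^2/3 + m - 10/3)/(m^2 - 9*m + 14)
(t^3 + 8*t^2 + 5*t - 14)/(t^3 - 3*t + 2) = (t + 7)/(t - 1)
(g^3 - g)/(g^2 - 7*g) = (g^2 - 1)/(g - 7)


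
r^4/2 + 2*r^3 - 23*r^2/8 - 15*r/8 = r*(r/2 + 1/4)*(r - 3/2)*(r + 5)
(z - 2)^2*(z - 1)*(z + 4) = z^4 - z^3 - 12*z^2 + 28*z - 16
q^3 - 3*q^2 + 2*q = q*(q - 2)*(q - 1)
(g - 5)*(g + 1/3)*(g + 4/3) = g^3 - 10*g^2/3 - 71*g/9 - 20/9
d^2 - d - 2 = (d - 2)*(d + 1)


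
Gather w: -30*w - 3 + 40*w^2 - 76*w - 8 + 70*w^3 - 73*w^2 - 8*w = 70*w^3 - 33*w^2 - 114*w - 11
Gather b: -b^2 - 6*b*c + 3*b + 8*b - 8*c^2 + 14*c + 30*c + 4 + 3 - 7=-b^2 + b*(11 - 6*c) - 8*c^2 + 44*c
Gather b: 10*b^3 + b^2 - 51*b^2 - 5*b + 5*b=10*b^3 - 50*b^2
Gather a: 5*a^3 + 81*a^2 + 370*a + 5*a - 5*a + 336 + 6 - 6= 5*a^3 + 81*a^2 + 370*a + 336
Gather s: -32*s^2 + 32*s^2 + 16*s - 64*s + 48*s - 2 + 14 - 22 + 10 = 0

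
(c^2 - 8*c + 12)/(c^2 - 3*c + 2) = (c - 6)/(c - 1)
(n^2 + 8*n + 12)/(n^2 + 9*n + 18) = (n + 2)/(n + 3)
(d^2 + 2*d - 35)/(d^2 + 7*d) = (d - 5)/d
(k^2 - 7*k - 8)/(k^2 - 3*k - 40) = (k + 1)/(k + 5)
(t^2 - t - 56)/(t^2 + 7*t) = (t - 8)/t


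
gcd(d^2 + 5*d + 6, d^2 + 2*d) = d + 2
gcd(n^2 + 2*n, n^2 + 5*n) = n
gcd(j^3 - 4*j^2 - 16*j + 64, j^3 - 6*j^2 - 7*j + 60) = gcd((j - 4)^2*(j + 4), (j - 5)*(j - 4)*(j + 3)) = j - 4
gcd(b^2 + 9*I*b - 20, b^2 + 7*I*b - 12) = b + 4*I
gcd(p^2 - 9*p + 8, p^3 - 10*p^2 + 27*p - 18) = p - 1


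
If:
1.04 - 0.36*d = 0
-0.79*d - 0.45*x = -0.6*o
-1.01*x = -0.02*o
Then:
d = 2.89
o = 3.86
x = 0.08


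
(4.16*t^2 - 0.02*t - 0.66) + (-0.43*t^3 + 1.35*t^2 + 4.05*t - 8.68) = -0.43*t^3 + 5.51*t^2 + 4.03*t - 9.34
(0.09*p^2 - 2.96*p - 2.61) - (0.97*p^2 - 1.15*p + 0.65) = -0.88*p^2 - 1.81*p - 3.26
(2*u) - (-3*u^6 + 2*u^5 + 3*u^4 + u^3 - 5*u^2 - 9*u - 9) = 3*u^6 - 2*u^5 - 3*u^4 - u^3 + 5*u^2 + 11*u + 9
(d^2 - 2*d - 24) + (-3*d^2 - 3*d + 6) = -2*d^2 - 5*d - 18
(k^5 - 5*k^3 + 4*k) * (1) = k^5 - 5*k^3 + 4*k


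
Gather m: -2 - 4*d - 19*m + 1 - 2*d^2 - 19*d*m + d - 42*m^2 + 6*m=-2*d^2 - 3*d - 42*m^2 + m*(-19*d - 13) - 1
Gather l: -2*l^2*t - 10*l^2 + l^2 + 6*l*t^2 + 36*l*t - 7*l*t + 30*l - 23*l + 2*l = l^2*(-2*t - 9) + l*(6*t^2 + 29*t + 9)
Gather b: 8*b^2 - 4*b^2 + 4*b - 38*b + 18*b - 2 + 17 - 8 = 4*b^2 - 16*b + 7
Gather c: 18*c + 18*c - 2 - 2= 36*c - 4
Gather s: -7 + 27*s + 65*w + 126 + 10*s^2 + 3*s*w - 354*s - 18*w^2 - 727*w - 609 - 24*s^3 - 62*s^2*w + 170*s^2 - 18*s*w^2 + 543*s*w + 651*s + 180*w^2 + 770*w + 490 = -24*s^3 + s^2*(180 - 62*w) + s*(-18*w^2 + 546*w + 324) + 162*w^2 + 108*w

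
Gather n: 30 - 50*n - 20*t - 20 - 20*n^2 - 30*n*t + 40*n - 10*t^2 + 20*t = -20*n^2 + n*(-30*t - 10) - 10*t^2 + 10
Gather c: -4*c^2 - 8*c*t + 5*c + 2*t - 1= -4*c^2 + c*(5 - 8*t) + 2*t - 1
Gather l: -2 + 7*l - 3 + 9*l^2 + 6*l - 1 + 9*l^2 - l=18*l^2 + 12*l - 6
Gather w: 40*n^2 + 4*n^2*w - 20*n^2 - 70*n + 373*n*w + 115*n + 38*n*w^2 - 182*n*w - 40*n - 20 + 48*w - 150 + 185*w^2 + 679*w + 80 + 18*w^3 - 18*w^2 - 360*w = 20*n^2 + 5*n + 18*w^3 + w^2*(38*n + 167) + w*(4*n^2 + 191*n + 367) - 90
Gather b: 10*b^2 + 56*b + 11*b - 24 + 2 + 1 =10*b^2 + 67*b - 21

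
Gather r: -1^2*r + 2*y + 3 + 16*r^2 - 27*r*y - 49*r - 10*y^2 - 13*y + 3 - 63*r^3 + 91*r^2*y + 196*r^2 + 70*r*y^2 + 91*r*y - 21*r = -63*r^3 + r^2*(91*y + 212) + r*(70*y^2 + 64*y - 71) - 10*y^2 - 11*y + 6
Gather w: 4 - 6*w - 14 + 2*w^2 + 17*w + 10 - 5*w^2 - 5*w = -3*w^2 + 6*w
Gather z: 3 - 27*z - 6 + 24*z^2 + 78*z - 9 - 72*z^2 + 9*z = -48*z^2 + 60*z - 12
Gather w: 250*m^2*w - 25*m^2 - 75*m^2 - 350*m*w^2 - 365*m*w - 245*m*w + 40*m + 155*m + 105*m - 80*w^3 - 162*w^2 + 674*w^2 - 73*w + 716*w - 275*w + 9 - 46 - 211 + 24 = -100*m^2 + 300*m - 80*w^3 + w^2*(512 - 350*m) + w*(250*m^2 - 610*m + 368) - 224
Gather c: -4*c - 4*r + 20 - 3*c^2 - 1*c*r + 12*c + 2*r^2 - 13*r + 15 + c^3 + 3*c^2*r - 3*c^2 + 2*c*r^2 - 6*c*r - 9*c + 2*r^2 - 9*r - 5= c^3 + c^2*(3*r - 6) + c*(2*r^2 - 7*r - 1) + 4*r^2 - 26*r + 30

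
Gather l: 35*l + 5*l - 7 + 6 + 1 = 40*l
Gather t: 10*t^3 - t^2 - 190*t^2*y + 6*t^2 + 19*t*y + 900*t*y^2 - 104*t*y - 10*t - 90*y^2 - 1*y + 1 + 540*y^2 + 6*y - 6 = 10*t^3 + t^2*(5 - 190*y) + t*(900*y^2 - 85*y - 10) + 450*y^2 + 5*y - 5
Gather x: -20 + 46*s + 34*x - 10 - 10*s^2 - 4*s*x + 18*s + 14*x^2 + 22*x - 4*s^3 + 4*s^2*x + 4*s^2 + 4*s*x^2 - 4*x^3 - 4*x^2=-4*s^3 - 6*s^2 + 64*s - 4*x^3 + x^2*(4*s + 10) + x*(4*s^2 - 4*s + 56) - 30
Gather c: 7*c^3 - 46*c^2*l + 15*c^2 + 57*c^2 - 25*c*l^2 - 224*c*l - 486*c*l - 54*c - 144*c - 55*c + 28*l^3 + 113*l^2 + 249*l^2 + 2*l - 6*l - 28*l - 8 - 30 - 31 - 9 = 7*c^3 + c^2*(72 - 46*l) + c*(-25*l^2 - 710*l - 253) + 28*l^3 + 362*l^2 - 32*l - 78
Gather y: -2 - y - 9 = -y - 11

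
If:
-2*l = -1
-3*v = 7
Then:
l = 1/2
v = -7/3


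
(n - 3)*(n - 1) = n^2 - 4*n + 3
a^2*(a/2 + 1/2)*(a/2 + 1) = a^4/4 + 3*a^3/4 + a^2/2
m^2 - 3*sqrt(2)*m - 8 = (m - 4*sqrt(2))*(m + sqrt(2))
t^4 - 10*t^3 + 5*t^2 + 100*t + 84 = (t - 7)*(t - 6)*(t + 1)*(t + 2)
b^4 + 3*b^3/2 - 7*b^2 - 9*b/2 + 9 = (b - 2)*(b - 1)*(b + 3/2)*(b + 3)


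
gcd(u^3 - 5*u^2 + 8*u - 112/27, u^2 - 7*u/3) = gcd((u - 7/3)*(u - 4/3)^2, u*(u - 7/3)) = u - 7/3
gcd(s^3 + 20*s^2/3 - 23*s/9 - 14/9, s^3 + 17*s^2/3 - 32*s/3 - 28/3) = s + 7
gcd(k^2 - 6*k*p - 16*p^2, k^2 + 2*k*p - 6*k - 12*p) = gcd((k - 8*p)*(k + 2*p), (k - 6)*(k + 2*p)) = k + 2*p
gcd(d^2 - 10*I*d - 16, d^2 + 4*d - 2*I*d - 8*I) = d - 2*I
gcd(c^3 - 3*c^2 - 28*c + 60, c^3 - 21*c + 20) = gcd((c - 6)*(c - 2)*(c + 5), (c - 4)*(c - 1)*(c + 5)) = c + 5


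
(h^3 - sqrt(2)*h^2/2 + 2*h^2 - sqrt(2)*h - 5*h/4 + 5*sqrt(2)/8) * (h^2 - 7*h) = h^5 - 5*h^4 - sqrt(2)*h^4/2 - 61*h^3/4 + 5*sqrt(2)*h^3/2 + 35*h^2/4 + 61*sqrt(2)*h^2/8 - 35*sqrt(2)*h/8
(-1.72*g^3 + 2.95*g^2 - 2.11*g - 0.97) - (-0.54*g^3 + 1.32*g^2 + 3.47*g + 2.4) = -1.18*g^3 + 1.63*g^2 - 5.58*g - 3.37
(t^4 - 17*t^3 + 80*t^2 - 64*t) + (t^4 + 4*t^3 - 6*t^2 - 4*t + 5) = 2*t^4 - 13*t^3 + 74*t^2 - 68*t + 5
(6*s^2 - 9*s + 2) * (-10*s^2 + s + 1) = -60*s^4 + 96*s^3 - 23*s^2 - 7*s + 2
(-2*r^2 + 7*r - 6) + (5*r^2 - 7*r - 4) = 3*r^2 - 10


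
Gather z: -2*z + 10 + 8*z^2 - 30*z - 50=8*z^2 - 32*z - 40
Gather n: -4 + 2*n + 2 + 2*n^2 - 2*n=2*n^2 - 2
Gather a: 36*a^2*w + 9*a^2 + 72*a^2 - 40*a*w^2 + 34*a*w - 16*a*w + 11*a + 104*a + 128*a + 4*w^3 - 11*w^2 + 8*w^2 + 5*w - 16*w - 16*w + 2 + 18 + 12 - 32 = a^2*(36*w + 81) + a*(-40*w^2 + 18*w + 243) + 4*w^3 - 3*w^2 - 27*w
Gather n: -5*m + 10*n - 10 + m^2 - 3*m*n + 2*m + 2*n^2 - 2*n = m^2 - 3*m + 2*n^2 + n*(8 - 3*m) - 10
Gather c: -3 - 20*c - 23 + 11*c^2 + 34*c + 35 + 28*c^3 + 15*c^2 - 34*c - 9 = 28*c^3 + 26*c^2 - 20*c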